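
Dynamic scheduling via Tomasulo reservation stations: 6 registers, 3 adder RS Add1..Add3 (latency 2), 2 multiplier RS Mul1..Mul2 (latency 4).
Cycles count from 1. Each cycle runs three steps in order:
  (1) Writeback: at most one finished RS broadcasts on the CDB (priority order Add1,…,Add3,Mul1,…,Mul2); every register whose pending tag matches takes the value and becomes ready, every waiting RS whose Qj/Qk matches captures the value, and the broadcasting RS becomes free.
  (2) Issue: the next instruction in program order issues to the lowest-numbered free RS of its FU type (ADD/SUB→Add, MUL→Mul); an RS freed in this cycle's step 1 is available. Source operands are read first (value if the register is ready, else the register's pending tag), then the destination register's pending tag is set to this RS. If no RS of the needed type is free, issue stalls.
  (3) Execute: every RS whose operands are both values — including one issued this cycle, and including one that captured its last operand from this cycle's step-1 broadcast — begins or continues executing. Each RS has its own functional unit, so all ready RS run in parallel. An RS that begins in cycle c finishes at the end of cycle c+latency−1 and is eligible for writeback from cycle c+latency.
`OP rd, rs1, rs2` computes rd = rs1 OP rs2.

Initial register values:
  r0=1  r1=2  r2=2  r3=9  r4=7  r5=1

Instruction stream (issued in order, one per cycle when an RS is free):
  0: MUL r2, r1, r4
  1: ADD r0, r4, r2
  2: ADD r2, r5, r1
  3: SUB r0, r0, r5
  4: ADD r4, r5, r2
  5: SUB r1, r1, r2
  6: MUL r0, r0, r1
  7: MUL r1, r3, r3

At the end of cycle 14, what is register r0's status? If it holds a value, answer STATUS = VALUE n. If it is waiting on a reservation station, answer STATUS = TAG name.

  c1: issue MUL r2<-Mul1  regs: r0:1,r1:2,r2:Mul1,r3:9,r4:7,r5:1
  c2: issue ADD r0<-Add1  regs: r0:Add1,r1:2,r2:Mul1,r3:9,r4:7,r5:1
  c3: issue ADD r2<-Add2  regs: r0:Add1,r1:2,r2:Add2,r3:9,r4:7,r5:1
  c4: issue SUB r0<-Add3  regs: r0:Add3,r1:2,r2:Add2,r3:9,r4:7,r5:1
  c5: CDB Add2=3; issue ADD r4<-Add2  regs: r0:Add3,r1:2,r2:3,r3:9,r4:Add2,r5:1
  c6: CDB Mul1=14; stall  regs: r0:Add3,r1:2,r2:3,r3:9,r4:Add2,r5:1
  c7: CDB Add2=4; issue SUB r1<-Add2  regs: r0:Add3,r1:Add2,r2:3,r3:9,r4:4,r5:1
  c8: CDB Add1=21; issue MUL r0<-Mul1  regs: r0:Mul1,r1:Add2,r2:3,r3:9,r4:4,r5:1
  c9: CDB Add2=-1; issue MUL r1<-Mul2  regs: r0:Mul1,r1:Mul2,r2:3,r3:9,r4:4,r5:1
  c10: CDB Add3=20  regs: r0:Mul1,r1:Mul2,r2:3,r3:9,r4:4,r5:1
  c11: -  regs: r0:Mul1,r1:Mul2,r2:3,r3:9,r4:4,r5:1
  c12: -  regs: r0:Mul1,r1:Mul2,r2:3,r3:9,r4:4,r5:1
  c13: CDB Mul2=81  regs: r0:Mul1,r1:81,r2:3,r3:9,r4:4,r5:1
  c14: CDB Mul1=-20  regs: r0:-20,r1:81,r2:3,r3:9,r4:4,r5:1

STATUS = VALUE -20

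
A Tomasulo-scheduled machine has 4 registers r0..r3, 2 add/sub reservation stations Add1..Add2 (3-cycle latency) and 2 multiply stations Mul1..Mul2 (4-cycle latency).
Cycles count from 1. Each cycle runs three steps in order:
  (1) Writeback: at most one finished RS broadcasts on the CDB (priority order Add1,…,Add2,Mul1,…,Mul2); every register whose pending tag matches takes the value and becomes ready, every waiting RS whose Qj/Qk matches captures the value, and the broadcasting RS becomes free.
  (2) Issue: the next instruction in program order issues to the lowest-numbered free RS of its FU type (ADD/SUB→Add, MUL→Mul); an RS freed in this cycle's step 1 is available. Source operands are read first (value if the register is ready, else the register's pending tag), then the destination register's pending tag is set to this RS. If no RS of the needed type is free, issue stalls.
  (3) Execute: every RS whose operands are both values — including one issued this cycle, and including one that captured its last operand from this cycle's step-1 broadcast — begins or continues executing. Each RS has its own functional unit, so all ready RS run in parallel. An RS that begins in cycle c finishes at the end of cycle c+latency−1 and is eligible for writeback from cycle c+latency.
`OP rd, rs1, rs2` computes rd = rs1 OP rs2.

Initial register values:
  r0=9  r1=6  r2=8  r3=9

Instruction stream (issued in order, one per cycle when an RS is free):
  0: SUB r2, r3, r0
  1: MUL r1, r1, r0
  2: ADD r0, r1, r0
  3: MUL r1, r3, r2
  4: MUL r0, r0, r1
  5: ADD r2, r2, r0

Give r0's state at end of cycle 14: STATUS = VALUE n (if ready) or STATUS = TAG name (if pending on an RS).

cycle 1: issue SUB r2<-Add1 // r0:9,r1:6,r2:Add1,r3:9
cycle 2: issue MUL r1<-Mul1 // r0:9,r1:Mul1,r2:Add1,r3:9
cycle 3: issue ADD r0<-Add2 // r0:Add2,r1:Mul1,r2:Add1,r3:9
cycle 4: CDB Add1=0; issue MUL r1<-Mul2 // r0:Add2,r1:Mul2,r2:0,r3:9
cycle 5: stall // r0:Add2,r1:Mul2,r2:0,r3:9
cycle 6: CDB Mul1=54; issue MUL r0<-Mul1 // r0:Mul1,r1:Mul2,r2:0,r3:9
cycle 7: issue ADD r2<-Add1 // r0:Mul1,r1:Mul2,r2:Add1,r3:9
cycle 8: CDB Mul2=0 // r0:Mul1,r1:0,r2:Add1,r3:9
cycle 9: CDB Add2=63 // r0:Mul1,r1:0,r2:Add1,r3:9
cycle 10: - // r0:Mul1,r1:0,r2:Add1,r3:9
cycle 11: - // r0:Mul1,r1:0,r2:Add1,r3:9
cycle 12: - // r0:Mul1,r1:0,r2:Add1,r3:9
cycle 13: CDB Mul1=0 // r0:0,r1:0,r2:Add1,r3:9
cycle 14: - // r0:0,r1:0,r2:Add1,r3:9

STATUS = VALUE 0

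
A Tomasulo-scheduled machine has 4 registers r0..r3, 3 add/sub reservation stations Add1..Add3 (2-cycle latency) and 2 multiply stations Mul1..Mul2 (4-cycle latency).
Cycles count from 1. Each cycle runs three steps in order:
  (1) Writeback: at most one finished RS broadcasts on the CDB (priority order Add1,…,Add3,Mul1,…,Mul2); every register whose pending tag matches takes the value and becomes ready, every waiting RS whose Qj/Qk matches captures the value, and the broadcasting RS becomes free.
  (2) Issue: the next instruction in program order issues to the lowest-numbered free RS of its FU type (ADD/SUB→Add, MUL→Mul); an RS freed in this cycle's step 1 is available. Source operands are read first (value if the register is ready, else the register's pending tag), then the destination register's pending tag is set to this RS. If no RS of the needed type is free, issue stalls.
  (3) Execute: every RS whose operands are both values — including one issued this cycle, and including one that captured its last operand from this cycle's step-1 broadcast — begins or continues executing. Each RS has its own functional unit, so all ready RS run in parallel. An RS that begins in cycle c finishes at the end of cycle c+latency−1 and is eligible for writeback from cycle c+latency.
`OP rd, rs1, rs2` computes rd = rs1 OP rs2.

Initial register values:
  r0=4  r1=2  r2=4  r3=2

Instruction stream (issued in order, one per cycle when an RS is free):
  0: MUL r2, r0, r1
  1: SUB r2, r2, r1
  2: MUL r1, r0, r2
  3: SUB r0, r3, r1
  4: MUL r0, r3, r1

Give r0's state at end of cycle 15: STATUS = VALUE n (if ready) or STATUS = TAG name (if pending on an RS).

STATUS = VALUE 48

  c1: issue MUL r2<-Mul1  regs: r0:4,r1:2,r2:Mul1,r3:2
  c2: issue SUB r2<-Add1  regs: r0:4,r1:2,r2:Add1,r3:2
  c3: issue MUL r1<-Mul2  regs: r0:4,r1:Mul2,r2:Add1,r3:2
  c4: issue SUB r0<-Add2  regs: r0:Add2,r1:Mul2,r2:Add1,r3:2
  c5: CDB Mul1=8; issue MUL r0<-Mul1  regs: r0:Mul1,r1:Mul2,r2:Add1,r3:2
  c6: -  regs: r0:Mul1,r1:Mul2,r2:Add1,r3:2
  c7: CDB Add1=6  regs: r0:Mul1,r1:Mul2,r2:6,r3:2
  c8: -  regs: r0:Mul1,r1:Mul2,r2:6,r3:2
  c9: -  regs: r0:Mul1,r1:Mul2,r2:6,r3:2
  c10: -  regs: r0:Mul1,r1:Mul2,r2:6,r3:2
  c11: CDB Mul2=24  regs: r0:Mul1,r1:24,r2:6,r3:2
  c12: -  regs: r0:Mul1,r1:24,r2:6,r3:2
  c13: CDB Add2=-22  regs: r0:Mul1,r1:24,r2:6,r3:2
  c14: -  regs: r0:Mul1,r1:24,r2:6,r3:2
  c15: CDB Mul1=48  regs: r0:48,r1:24,r2:6,r3:2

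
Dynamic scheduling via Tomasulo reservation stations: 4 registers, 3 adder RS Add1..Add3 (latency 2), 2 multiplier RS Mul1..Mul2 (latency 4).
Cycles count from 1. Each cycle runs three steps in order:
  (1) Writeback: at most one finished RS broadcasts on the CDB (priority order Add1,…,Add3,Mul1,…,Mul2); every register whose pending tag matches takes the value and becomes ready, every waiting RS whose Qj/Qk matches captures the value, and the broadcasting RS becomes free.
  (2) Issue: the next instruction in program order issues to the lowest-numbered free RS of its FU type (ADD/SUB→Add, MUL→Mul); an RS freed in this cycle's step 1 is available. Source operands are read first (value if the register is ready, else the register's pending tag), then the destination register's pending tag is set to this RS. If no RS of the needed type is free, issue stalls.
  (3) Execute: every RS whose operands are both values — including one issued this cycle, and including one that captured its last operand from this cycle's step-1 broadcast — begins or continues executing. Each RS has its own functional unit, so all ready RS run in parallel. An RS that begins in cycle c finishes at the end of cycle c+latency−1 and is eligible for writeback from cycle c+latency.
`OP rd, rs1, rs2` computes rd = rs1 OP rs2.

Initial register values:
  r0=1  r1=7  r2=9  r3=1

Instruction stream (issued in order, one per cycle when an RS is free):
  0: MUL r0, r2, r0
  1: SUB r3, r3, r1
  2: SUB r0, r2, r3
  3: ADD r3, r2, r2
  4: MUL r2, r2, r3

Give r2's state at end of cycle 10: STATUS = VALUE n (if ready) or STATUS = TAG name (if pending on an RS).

STATUS = VALUE 162

cycle 1: issue MUL r0<-Mul1 // r0:Mul1,r1:7,r2:9,r3:1
cycle 2: issue SUB r3<-Add1 // r0:Mul1,r1:7,r2:9,r3:Add1
cycle 3: issue SUB r0<-Add2 // r0:Add2,r1:7,r2:9,r3:Add1
cycle 4: CDB Add1=-6; issue ADD r3<-Add1 // r0:Add2,r1:7,r2:9,r3:Add1
cycle 5: CDB Mul1=9; issue MUL r2<-Mul1 // r0:Add2,r1:7,r2:Mul1,r3:Add1
cycle 6: CDB Add1=18 // r0:Add2,r1:7,r2:Mul1,r3:18
cycle 7: CDB Add2=15 // r0:15,r1:7,r2:Mul1,r3:18
cycle 8: - // r0:15,r1:7,r2:Mul1,r3:18
cycle 9: - // r0:15,r1:7,r2:Mul1,r3:18
cycle 10: CDB Mul1=162 // r0:15,r1:7,r2:162,r3:18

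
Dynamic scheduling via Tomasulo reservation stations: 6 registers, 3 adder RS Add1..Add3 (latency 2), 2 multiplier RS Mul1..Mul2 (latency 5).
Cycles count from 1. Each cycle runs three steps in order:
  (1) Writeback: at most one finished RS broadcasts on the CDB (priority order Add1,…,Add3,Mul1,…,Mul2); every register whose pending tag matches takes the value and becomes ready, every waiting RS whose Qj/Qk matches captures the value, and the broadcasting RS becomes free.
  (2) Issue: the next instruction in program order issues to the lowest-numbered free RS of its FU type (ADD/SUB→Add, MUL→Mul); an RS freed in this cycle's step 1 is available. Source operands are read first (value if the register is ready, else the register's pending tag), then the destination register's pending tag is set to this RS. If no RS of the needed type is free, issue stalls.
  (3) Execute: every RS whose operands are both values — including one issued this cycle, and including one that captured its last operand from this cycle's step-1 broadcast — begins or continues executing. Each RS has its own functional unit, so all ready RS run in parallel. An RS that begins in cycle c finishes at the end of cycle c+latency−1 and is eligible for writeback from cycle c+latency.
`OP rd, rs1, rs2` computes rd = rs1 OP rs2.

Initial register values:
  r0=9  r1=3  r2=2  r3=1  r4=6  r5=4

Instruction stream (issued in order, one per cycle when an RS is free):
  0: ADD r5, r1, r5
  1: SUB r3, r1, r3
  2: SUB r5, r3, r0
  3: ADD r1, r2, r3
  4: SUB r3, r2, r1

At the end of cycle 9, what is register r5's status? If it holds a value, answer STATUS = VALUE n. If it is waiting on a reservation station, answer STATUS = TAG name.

STATUS = VALUE -7

cycle 1: issue ADD r5<-Add1 // r0:9,r1:3,r2:2,r3:1,r4:6,r5:Add1
cycle 2: issue SUB r3<-Add2 // r0:9,r1:3,r2:2,r3:Add2,r4:6,r5:Add1
cycle 3: CDB Add1=7; issue SUB r5<-Add1 // r0:9,r1:3,r2:2,r3:Add2,r4:6,r5:Add1
cycle 4: CDB Add2=2; issue ADD r1<-Add2 // r0:9,r1:Add2,r2:2,r3:2,r4:6,r5:Add1
cycle 5: issue SUB r3<-Add3 // r0:9,r1:Add2,r2:2,r3:Add3,r4:6,r5:Add1
cycle 6: CDB Add1=-7 // r0:9,r1:Add2,r2:2,r3:Add3,r4:6,r5:-7
cycle 7: CDB Add2=4 // r0:9,r1:4,r2:2,r3:Add3,r4:6,r5:-7
cycle 8: - // r0:9,r1:4,r2:2,r3:Add3,r4:6,r5:-7
cycle 9: CDB Add3=-2 // r0:9,r1:4,r2:2,r3:-2,r4:6,r5:-7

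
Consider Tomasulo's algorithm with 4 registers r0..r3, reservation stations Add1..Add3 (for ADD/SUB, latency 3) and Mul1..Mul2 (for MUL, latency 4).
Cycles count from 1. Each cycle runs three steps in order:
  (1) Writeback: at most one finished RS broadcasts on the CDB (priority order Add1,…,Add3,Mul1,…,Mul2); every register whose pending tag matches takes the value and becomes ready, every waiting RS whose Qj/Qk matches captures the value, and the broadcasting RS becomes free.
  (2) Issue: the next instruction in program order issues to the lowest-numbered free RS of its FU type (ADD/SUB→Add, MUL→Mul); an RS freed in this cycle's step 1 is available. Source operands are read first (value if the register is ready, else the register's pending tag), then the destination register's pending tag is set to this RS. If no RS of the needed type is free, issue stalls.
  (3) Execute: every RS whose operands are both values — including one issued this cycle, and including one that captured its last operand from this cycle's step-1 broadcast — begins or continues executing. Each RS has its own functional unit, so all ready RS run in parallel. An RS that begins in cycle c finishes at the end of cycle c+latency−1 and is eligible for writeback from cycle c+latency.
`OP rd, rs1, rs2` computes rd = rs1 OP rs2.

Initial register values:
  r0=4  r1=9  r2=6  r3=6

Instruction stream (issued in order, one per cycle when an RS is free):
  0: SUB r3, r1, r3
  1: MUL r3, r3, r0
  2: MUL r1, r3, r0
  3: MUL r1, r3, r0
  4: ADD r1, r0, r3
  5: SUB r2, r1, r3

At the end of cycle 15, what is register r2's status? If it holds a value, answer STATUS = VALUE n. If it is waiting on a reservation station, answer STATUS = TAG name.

STATUS = VALUE 4

  c1: issue SUB r3<-Add1  regs: r0:4,r1:9,r2:6,r3:Add1
  c2: issue MUL r3<-Mul1  regs: r0:4,r1:9,r2:6,r3:Mul1
  c3: issue MUL r1<-Mul2  regs: r0:4,r1:Mul2,r2:6,r3:Mul1
  c4: CDB Add1=3; stall  regs: r0:4,r1:Mul2,r2:6,r3:Mul1
  c5: stall  regs: r0:4,r1:Mul2,r2:6,r3:Mul1
  c6: stall  regs: r0:4,r1:Mul2,r2:6,r3:Mul1
  c7: stall  regs: r0:4,r1:Mul2,r2:6,r3:Mul1
  c8: CDB Mul1=12; issue MUL r1<-Mul1  regs: r0:4,r1:Mul1,r2:6,r3:12
  c9: issue ADD r1<-Add1  regs: r0:4,r1:Add1,r2:6,r3:12
  c10: issue SUB r2<-Add2  regs: r0:4,r1:Add1,r2:Add2,r3:12
  c11: -  regs: r0:4,r1:Add1,r2:Add2,r3:12
  c12: CDB Add1=16  regs: r0:4,r1:16,r2:Add2,r3:12
  c13: CDB Mul1=48  regs: r0:4,r1:16,r2:Add2,r3:12
  c14: CDB Mul2=48  regs: r0:4,r1:16,r2:Add2,r3:12
  c15: CDB Add2=4  regs: r0:4,r1:16,r2:4,r3:12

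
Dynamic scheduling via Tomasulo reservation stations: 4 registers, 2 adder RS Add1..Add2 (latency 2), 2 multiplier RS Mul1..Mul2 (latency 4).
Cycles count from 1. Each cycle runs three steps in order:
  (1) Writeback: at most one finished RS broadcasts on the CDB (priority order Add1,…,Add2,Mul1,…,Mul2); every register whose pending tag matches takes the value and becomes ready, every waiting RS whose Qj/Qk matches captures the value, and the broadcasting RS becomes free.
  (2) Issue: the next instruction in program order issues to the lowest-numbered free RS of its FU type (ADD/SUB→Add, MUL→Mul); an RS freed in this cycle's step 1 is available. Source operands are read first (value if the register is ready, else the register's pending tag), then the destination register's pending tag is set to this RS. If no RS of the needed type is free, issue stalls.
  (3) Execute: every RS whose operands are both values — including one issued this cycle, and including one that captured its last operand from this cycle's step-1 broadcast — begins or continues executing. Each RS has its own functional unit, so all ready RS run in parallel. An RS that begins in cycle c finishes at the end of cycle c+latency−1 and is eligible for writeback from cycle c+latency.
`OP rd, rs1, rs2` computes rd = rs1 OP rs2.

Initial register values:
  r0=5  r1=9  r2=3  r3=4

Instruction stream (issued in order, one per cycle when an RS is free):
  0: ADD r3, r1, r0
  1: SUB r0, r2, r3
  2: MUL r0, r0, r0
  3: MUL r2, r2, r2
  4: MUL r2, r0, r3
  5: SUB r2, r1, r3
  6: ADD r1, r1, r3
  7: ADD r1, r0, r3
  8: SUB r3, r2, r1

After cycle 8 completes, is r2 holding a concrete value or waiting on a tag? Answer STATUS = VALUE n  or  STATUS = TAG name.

cycle 1: issue ADD r3<-Add1 // r0:5,r1:9,r2:3,r3:Add1
cycle 2: issue SUB r0<-Add2 // r0:Add2,r1:9,r2:3,r3:Add1
cycle 3: CDB Add1=14; issue MUL r0<-Mul1 // r0:Mul1,r1:9,r2:3,r3:14
cycle 4: issue MUL r2<-Mul2 // r0:Mul1,r1:9,r2:Mul2,r3:14
cycle 5: CDB Add2=-11; stall // r0:Mul1,r1:9,r2:Mul2,r3:14
cycle 6: stall // r0:Mul1,r1:9,r2:Mul2,r3:14
cycle 7: stall // r0:Mul1,r1:9,r2:Mul2,r3:14
cycle 8: CDB Mul2=9; issue MUL r2<-Mul2 // r0:Mul1,r1:9,r2:Mul2,r3:14

STATUS = TAG Mul2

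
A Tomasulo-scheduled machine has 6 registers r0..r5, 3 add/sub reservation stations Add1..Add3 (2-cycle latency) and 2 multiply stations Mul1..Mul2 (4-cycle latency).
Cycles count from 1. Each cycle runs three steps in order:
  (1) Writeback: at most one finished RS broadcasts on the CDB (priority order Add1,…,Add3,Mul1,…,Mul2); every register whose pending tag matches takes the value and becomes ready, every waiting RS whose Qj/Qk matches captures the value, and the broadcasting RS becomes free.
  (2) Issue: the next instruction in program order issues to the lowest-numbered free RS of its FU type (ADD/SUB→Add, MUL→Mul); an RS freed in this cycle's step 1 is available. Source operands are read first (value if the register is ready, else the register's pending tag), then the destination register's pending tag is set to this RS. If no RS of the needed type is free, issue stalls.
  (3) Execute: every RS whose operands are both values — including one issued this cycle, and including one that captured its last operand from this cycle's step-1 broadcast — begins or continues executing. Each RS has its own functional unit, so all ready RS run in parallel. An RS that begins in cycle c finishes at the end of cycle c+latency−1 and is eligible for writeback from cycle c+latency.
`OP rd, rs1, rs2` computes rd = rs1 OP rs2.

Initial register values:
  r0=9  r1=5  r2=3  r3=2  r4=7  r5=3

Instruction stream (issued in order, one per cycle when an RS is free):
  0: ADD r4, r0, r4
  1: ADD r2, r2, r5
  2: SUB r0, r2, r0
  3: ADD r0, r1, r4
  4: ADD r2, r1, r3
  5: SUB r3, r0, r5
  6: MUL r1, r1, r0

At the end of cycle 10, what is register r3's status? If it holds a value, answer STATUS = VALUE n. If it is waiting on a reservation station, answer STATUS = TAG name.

STATUS = VALUE 18

c1: issue ADD r4<-Add1 | r0:9,r1:5,r2:3,r3:2,r4:Add1,r5:3
c2: issue ADD r2<-Add2 | r0:9,r1:5,r2:Add2,r3:2,r4:Add1,r5:3
c3: CDB Add1=16; issue SUB r0<-Add1 | r0:Add1,r1:5,r2:Add2,r3:2,r4:16,r5:3
c4: CDB Add2=6; issue ADD r0<-Add2 | r0:Add2,r1:5,r2:6,r3:2,r4:16,r5:3
c5: issue ADD r2<-Add3 | r0:Add2,r1:5,r2:Add3,r3:2,r4:16,r5:3
c6: CDB Add1=-3; issue SUB r3<-Add1 | r0:Add2,r1:5,r2:Add3,r3:Add1,r4:16,r5:3
c7: CDB Add2=21; issue MUL r1<-Mul1 | r0:21,r1:Mul1,r2:Add3,r3:Add1,r4:16,r5:3
c8: CDB Add3=7 | r0:21,r1:Mul1,r2:7,r3:Add1,r4:16,r5:3
c9: CDB Add1=18 | r0:21,r1:Mul1,r2:7,r3:18,r4:16,r5:3
c10: - | r0:21,r1:Mul1,r2:7,r3:18,r4:16,r5:3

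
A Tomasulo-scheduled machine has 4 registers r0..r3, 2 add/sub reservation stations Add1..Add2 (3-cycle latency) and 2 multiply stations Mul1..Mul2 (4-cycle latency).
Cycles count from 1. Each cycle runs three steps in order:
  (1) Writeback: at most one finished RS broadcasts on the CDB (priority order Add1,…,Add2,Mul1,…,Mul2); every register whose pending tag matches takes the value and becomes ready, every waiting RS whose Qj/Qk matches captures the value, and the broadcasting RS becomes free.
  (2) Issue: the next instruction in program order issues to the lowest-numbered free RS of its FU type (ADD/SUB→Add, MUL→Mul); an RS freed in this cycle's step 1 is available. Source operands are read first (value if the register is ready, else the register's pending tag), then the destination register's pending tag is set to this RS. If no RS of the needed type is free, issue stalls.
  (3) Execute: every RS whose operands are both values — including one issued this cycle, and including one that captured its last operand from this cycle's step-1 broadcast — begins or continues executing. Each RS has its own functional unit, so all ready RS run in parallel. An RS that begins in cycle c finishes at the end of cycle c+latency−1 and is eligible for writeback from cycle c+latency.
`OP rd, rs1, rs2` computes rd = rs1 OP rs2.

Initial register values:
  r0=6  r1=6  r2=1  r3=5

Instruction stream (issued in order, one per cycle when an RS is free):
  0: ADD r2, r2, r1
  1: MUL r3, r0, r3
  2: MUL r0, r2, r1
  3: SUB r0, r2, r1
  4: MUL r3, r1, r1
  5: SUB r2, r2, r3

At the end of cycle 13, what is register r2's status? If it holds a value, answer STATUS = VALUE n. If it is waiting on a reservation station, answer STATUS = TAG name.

STATUS = VALUE -29

c1: issue ADD r2<-Add1 | r0:6,r1:6,r2:Add1,r3:5
c2: issue MUL r3<-Mul1 | r0:6,r1:6,r2:Add1,r3:Mul1
c3: issue MUL r0<-Mul2 | r0:Mul2,r1:6,r2:Add1,r3:Mul1
c4: CDB Add1=7; issue SUB r0<-Add1 | r0:Add1,r1:6,r2:7,r3:Mul1
c5: stall | r0:Add1,r1:6,r2:7,r3:Mul1
c6: CDB Mul1=30; issue MUL r3<-Mul1 | r0:Add1,r1:6,r2:7,r3:Mul1
c7: CDB Add1=1; issue SUB r2<-Add1 | r0:1,r1:6,r2:Add1,r3:Mul1
c8: CDB Mul2=42 | r0:1,r1:6,r2:Add1,r3:Mul1
c9: - | r0:1,r1:6,r2:Add1,r3:Mul1
c10: CDB Mul1=36 | r0:1,r1:6,r2:Add1,r3:36
c11: - | r0:1,r1:6,r2:Add1,r3:36
c12: - | r0:1,r1:6,r2:Add1,r3:36
c13: CDB Add1=-29 | r0:1,r1:6,r2:-29,r3:36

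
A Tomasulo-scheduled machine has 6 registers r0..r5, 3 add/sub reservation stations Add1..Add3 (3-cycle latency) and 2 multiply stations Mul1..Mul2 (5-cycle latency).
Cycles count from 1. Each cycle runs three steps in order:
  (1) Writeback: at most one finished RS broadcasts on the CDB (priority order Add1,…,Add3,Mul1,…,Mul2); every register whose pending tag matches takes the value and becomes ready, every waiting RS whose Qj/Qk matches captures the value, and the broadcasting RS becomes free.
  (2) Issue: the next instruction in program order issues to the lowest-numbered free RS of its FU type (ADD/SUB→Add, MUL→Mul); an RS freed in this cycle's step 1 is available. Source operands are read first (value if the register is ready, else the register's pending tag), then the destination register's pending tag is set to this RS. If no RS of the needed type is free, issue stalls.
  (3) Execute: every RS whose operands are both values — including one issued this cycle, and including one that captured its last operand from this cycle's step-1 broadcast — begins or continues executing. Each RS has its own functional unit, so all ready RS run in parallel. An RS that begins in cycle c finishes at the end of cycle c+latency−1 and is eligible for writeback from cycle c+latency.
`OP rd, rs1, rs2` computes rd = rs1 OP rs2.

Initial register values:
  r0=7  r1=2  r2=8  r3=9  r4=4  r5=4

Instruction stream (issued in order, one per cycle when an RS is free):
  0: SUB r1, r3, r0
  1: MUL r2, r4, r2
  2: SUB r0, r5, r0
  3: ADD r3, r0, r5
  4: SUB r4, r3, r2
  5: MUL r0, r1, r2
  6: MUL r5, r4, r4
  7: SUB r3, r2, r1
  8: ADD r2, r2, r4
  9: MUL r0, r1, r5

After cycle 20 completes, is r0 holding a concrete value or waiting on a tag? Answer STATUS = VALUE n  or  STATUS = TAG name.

STATUS = TAG Mul2

cycle 1: issue SUB r1<-Add1 // r0:7,r1:Add1,r2:8,r3:9,r4:4,r5:4
cycle 2: issue MUL r2<-Mul1 // r0:7,r1:Add1,r2:Mul1,r3:9,r4:4,r5:4
cycle 3: issue SUB r0<-Add2 // r0:Add2,r1:Add1,r2:Mul1,r3:9,r4:4,r5:4
cycle 4: CDB Add1=2; issue ADD r3<-Add1 // r0:Add2,r1:2,r2:Mul1,r3:Add1,r4:4,r5:4
cycle 5: issue SUB r4<-Add3 // r0:Add2,r1:2,r2:Mul1,r3:Add1,r4:Add3,r5:4
cycle 6: CDB Add2=-3; issue MUL r0<-Mul2 // r0:Mul2,r1:2,r2:Mul1,r3:Add1,r4:Add3,r5:4
cycle 7: CDB Mul1=32; issue MUL r5<-Mul1 // r0:Mul2,r1:2,r2:32,r3:Add1,r4:Add3,r5:Mul1
cycle 8: issue SUB r3<-Add2 // r0:Mul2,r1:2,r2:32,r3:Add2,r4:Add3,r5:Mul1
cycle 9: CDB Add1=1; issue ADD r2<-Add1 // r0:Mul2,r1:2,r2:Add1,r3:Add2,r4:Add3,r5:Mul1
cycle 10: stall // r0:Mul2,r1:2,r2:Add1,r3:Add2,r4:Add3,r5:Mul1
cycle 11: CDB Add2=30; stall // r0:Mul2,r1:2,r2:Add1,r3:30,r4:Add3,r5:Mul1
cycle 12: CDB Add3=-31; stall // r0:Mul2,r1:2,r2:Add1,r3:30,r4:-31,r5:Mul1
cycle 13: CDB Mul2=64; issue MUL r0<-Mul2 // r0:Mul2,r1:2,r2:Add1,r3:30,r4:-31,r5:Mul1
cycle 14: - // r0:Mul2,r1:2,r2:Add1,r3:30,r4:-31,r5:Mul1
cycle 15: CDB Add1=1 // r0:Mul2,r1:2,r2:1,r3:30,r4:-31,r5:Mul1
cycle 16: - // r0:Mul2,r1:2,r2:1,r3:30,r4:-31,r5:Mul1
cycle 17: CDB Mul1=961 // r0:Mul2,r1:2,r2:1,r3:30,r4:-31,r5:961
cycle 18: - // r0:Mul2,r1:2,r2:1,r3:30,r4:-31,r5:961
cycle 19: - // r0:Mul2,r1:2,r2:1,r3:30,r4:-31,r5:961
cycle 20: - // r0:Mul2,r1:2,r2:1,r3:30,r4:-31,r5:961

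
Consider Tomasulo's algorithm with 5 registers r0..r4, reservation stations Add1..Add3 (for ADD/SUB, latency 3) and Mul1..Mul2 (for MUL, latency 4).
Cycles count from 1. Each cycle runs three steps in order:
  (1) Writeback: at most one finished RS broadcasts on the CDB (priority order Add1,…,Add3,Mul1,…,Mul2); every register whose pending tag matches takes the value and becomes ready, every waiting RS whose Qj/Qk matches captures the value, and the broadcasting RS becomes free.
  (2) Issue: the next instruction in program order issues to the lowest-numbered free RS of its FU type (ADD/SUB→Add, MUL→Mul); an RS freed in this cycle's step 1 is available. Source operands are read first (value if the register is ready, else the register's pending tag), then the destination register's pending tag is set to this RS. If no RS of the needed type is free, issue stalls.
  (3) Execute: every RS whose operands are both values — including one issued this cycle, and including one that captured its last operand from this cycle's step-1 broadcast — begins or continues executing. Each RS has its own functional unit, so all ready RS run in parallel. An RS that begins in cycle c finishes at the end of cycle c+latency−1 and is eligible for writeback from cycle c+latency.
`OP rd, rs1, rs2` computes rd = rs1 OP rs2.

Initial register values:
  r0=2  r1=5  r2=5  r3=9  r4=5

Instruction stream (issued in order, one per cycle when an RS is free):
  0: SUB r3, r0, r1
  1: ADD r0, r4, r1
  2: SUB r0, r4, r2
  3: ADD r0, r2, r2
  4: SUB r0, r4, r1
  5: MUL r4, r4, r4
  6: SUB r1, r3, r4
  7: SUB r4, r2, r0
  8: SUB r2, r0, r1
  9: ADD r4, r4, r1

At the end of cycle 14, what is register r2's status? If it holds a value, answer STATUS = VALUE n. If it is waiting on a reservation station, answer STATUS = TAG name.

STATUS = TAG Add3

cycle 1: issue SUB r3<-Add1 // r0:2,r1:5,r2:5,r3:Add1,r4:5
cycle 2: issue ADD r0<-Add2 // r0:Add2,r1:5,r2:5,r3:Add1,r4:5
cycle 3: issue SUB r0<-Add3 // r0:Add3,r1:5,r2:5,r3:Add1,r4:5
cycle 4: CDB Add1=-3; issue ADD r0<-Add1 // r0:Add1,r1:5,r2:5,r3:-3,r4:5
cycle 5: CDB Add2=10; issue SUB r0<-Add2 // r0:Add2,r1:5,r2:5,r3:-3,r4:5
cycle 6: CDB Add3=0; issue MUL r4<-Mul1 // r0:Add2,r1:5,r2:5,r3:-3,r4:Mul1
cycle 7: CDB Add1=10; issue SUB r1<-Add1 // r0:Add2,r1:Add1,r2:5,r3:-3,r4:Mul1
cycle 8: CDB Add2=0; issue SUB r4<-Add2 // r0:0,r1:Add1,r2:5,r3:-3,r4:Add2
cycle 9: issue SUB r2<-Add3 // r0:0,r1:Add1,r2:Add3,r3:-3,r4:Add2
cycle 10: CDB Mul1=25; stall // r0:0,r1:Add1,r2:Add3,r3:-3,r4:Add2
cycle 11: CDB Add2=5; issue ADD r4<-Add2 // r0:0,r1:Add1,r2:Add3,r3:-3,r4:Add2
cycle 12: - // r0:0,r1:Add1,r2:Add3,r3:-3,r4:Add2
cycle 13: CDB Add1=-28 // r0:0,r1:-28,r2:Add3,r3:-3,r4:Add2
cycle 14: - // r0:0,r1:-28,r2:Add3,r3:-3,r4:Add2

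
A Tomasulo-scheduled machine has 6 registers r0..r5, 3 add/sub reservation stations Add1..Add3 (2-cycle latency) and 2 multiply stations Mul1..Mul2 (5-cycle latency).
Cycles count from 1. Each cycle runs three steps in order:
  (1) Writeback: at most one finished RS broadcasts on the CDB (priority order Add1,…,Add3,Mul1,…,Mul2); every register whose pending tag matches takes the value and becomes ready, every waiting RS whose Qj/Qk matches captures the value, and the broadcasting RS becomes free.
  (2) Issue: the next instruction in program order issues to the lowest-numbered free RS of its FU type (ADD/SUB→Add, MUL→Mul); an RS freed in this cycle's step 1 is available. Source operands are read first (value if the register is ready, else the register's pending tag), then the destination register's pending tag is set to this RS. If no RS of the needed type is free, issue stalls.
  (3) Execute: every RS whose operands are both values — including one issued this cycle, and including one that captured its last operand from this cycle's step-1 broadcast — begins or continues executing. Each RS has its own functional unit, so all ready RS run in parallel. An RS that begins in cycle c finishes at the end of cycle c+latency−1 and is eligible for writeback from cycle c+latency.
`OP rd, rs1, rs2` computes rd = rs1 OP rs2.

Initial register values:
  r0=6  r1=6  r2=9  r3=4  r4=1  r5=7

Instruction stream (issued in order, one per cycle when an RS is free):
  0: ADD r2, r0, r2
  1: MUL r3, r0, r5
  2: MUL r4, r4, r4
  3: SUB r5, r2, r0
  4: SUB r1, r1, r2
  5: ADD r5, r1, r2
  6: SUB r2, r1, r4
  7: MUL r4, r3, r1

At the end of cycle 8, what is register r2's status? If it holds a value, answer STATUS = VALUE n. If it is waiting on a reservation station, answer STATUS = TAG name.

c1: issue ADD r2<-Add1 | r0:6,r1:6,r2:Add1,r3:4,r4:1,r5:7
c2: issue MUL r3<-Mul1 | r0:6,r1:6,r2:Add1,r3:Mul1,r4:1,r5:7
c3: CDB Add1=15; issue MUL r4<-Mul2 | r0:6,r1:6,r2:15,r3:Mul1,r4:Mul2,r5:7
c4: issue SUB r5<-Add1 | r0:6,r1:6,r2:15,r3:Mul1,r4:Mul2,r5:Add1
c5: issue SUB r1<-Add2 | r0:6,r1:Add2,r2:15,r3:Mul1,r4:Mul2,r5:Add1
c6: CDB Add1=9; issue ADD r5<-Add1 | r0:6,r1:Add2,r2:15,r3:Mul1,r4:Mul2,r5:Add1
c7: CDB Add2=-9; issue SUB r2<-Add2 | r0:6,r1:-9,r2:Add2,r3:Mul1,r4:Mul2,r5:Add1
c8: CDB Mul1=42; issue MUL r4<-Mul1 | r0:6,r1:-9,r2:Add2,r3:42,r4:Mul1,r5:Add1

STATUS = TAG Add2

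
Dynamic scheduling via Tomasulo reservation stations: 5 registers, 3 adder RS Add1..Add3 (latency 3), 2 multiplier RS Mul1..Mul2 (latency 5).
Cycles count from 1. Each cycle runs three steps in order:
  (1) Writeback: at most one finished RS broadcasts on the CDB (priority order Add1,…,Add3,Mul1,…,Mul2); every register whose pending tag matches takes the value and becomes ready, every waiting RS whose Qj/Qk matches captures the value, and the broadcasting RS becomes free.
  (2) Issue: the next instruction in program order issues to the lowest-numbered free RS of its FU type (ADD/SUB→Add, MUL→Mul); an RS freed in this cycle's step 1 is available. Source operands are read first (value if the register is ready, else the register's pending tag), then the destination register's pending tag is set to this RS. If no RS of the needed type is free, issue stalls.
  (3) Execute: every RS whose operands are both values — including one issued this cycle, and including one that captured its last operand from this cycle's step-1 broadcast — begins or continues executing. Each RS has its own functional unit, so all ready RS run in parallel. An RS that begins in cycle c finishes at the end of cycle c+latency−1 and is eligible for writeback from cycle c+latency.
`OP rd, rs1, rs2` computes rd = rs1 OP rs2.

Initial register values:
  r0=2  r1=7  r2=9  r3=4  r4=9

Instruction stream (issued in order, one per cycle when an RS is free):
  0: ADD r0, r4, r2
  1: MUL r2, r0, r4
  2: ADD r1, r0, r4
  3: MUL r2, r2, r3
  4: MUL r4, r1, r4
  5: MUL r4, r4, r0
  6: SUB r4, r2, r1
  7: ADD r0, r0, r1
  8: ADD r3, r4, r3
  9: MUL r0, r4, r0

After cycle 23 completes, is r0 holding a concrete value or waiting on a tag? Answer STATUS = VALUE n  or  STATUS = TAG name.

cycle 1: issue ADD r0<-Add1 // r0:Add1,r1:7,r2:9,r3:4,r4:9
cycle 2: issue MUL r2<-Mul1 // r0:Add1,r1:7,r2:Mul1,r3:4,r4:9
cycle 3: issue ADD r1<-Add2 // r0:Add1,r1:Add2,r2:Mul1,r3:4,r4:9
cycle 4: CDB Add1=18; issue MUL r2<-Mul2 // r0:18,r1:Add2,r2:Mul2,r3:4,r4:9
cycle 5: stall // r0:18,r1:Add2,r2:Mul2,r3:4,r4:9
cycle 6: stall // r0:18,r1:Add2,r2:Mul2,r3:4,r4:9
cycle 7: CDB Add2=27; stall // r0:18,r1:27,r2:Mul2,r3:4,r4:9
cycle 8: stall // r0:18,r1:27,r2:Mul2,r3:4,r4:9
cycle 9: CDB Mul1=162; issue MUL r4<-Mul1 // r0:18,r1:27,r2:Mul2,r3:4,r4:Mul1
cycle 10: stall // r0:18,r1:27,r2:Mul2,r3:4,r4:Mul1
cycle 11: stall // r0:18,r1:27,r2:Mul2,r3:4,r4:Mul1
cycle 12: stall // r0:18,r1:27,r2:Mul2,r3:4,r4:Mul1
cycle 13: stall // r0:18,r1:27,r2:Mul2,r3:4,r4:Mul1
cycle 14: CDB Mul1=243; issue MUL r4<-Mul1 // r0:18,r1:27,r2:Mul2,r3:4,r4:Mul1
cycle 15: CDB Mul2=648; issue SUB r4<-Add1 // r0:18,r1:27,r2:648,r3:4,r4:Add1
cycle 16: issue ADD r0<-Add2 // r0:Add2,r1:27,r2:648,r3:4,r4:Add1
cycle 17: issue ADD r3<-Add3 // r0:Add2,r1:27,r2:648,r3:Add3,r4:Add1
cycle 18: CDB Add1=621; issue MUL r0<-Mul2 // r0:Mul2,r1:27,r2:648,r3:Add3,r4:621
cycle 19: CDB Add2=45 // r0:Mul2,r1:27,r2:648,r3:Add3,r4:621
cycle 20: CDB Mul1=4374 // r0:Mul2,r1:27,r2:648,r3:Add3,r4:621
cycle 21: CDB Add3=625 // r0:Mul2,r1:27,r2:648,r3:625,r4:621
cycle 22: - // r0:Mul2,r1:27,r2:648,r3:625,r4:621
cycle 23: - // r0:Mul2,r1:27,r2:648,r3:625,r4:621

STATUS = TAG Mul2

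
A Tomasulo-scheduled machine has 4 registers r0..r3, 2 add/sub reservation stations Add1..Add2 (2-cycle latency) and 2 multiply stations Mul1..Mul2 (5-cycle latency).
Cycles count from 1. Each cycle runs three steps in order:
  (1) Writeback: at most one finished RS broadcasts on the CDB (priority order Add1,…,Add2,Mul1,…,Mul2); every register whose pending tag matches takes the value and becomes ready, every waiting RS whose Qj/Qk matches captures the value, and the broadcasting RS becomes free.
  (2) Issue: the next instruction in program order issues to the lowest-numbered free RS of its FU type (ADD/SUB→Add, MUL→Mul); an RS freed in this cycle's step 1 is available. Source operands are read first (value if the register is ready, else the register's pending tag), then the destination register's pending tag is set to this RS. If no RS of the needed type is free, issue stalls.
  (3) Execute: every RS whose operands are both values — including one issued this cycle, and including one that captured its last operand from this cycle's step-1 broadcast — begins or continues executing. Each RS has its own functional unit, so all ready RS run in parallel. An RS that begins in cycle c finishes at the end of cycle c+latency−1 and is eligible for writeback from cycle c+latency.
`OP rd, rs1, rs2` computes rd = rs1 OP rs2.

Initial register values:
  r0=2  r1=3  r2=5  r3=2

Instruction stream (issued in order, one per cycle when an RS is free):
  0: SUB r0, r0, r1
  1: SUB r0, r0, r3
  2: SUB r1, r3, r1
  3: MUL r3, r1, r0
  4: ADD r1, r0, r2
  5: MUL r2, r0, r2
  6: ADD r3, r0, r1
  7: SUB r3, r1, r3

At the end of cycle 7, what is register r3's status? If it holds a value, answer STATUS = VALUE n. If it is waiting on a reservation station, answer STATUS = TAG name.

STATUS = TAG Add2

  c1: issue SUB r0<-Add1  regs: r0:Add1,r1:3,r2:5,r3:2
  c2: issue SUB r0<-Add2  regs: r0:Add2,r1:3,r2:5,r3:2
  c3: CDB Add1=-1; issue SUB r1<-Add1  regs: r0:Add2,r1:Add1,r2:5,r3:2
  c4: issue MUL r3<-Mul1  regs: r0:Add2,r1:Add1,r2:5,r3:Mul1
  c5: CDB Add1=-1; issue ADD r1<-Add1  regs: r0:Add2,r1:Add1,r2:5,r3:Mul1
  c6: CDB Add2=-3; issue MUL r2<-Mul2  regs: r0:-3,r1:Add1,r2:Mul2,r3:Mul1
  c7: issue ADD r3<-Add2  regs: r0:-3,r1:Add1,r2:Mul2,r3:Add2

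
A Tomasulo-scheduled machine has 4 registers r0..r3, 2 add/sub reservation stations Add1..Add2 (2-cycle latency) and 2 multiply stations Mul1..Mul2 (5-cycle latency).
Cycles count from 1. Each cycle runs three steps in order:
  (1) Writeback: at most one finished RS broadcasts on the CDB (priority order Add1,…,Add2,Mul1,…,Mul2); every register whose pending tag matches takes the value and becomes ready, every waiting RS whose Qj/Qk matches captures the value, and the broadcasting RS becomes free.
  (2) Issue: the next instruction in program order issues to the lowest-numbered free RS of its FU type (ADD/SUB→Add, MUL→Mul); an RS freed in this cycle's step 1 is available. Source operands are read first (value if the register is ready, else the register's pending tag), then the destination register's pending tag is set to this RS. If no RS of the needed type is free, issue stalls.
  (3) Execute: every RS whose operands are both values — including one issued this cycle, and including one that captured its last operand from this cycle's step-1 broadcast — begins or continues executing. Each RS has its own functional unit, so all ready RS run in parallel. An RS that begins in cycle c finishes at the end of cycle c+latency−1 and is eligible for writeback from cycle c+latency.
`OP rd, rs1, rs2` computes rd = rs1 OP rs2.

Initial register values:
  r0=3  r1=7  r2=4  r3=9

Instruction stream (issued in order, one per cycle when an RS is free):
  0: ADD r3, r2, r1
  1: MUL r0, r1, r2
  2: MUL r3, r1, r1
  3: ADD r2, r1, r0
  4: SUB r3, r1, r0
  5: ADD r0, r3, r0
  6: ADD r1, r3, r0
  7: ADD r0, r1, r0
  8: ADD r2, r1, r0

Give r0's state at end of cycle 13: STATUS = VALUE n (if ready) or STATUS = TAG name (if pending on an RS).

STATUS = TAG Add1

cycle 1: issue ADD r3<-Add1 // r0:3,r1:7,r2:4,r3:Add1
cycle 2: issue MUL r0<-Mul1 // r0:Mul1,r1:7,r2:4,r3:Add1
cycle 3: CDB Add1=11; issue MUL r3<-Mul2 // r0:Mul1,r1:7,r2:4,r3:Mul2
cycle 4: issue ADD r2<-Add1 // r0:Mul1,r1:7,r2:Add1,r3:Mul2
cycle 5: issue SUB r3<-Add2 // r0:Mul1,r1:7,r2:Add1,r3:Add2
cycle 6: stall // r0:Mul1,r1:7,r2:Add1,r3:Add2
cycle 7: CDB Mul1=28; stall // r0:28,r1:7,r2:Add1,r3:Add2
cycle 8: CDB Mul2=49; stall // r0:28,r1:7,r2:Add1,r3:Add2
cycle 9: CDB Add1=35; issue ADD r0<-Add1 // r0:Add1,r1:7,r2:35,r3:Add2
cycle 10: CDB Add2=-21; issue ADD r1<-Add2 // r0:Add1,r1:Add2,r2:35,r3:-21
cycle 11: stall // r0:Add1,r1:Add2,r2:35,r3:-21
cycle 12: CDB Add1=7; issue ADD r0<-Add1 // r0:Add1,r1:Add2,r2:35,r3:-21
cycle 13: stall // r0:Add1,r1:Add2,r2:35,r3:-21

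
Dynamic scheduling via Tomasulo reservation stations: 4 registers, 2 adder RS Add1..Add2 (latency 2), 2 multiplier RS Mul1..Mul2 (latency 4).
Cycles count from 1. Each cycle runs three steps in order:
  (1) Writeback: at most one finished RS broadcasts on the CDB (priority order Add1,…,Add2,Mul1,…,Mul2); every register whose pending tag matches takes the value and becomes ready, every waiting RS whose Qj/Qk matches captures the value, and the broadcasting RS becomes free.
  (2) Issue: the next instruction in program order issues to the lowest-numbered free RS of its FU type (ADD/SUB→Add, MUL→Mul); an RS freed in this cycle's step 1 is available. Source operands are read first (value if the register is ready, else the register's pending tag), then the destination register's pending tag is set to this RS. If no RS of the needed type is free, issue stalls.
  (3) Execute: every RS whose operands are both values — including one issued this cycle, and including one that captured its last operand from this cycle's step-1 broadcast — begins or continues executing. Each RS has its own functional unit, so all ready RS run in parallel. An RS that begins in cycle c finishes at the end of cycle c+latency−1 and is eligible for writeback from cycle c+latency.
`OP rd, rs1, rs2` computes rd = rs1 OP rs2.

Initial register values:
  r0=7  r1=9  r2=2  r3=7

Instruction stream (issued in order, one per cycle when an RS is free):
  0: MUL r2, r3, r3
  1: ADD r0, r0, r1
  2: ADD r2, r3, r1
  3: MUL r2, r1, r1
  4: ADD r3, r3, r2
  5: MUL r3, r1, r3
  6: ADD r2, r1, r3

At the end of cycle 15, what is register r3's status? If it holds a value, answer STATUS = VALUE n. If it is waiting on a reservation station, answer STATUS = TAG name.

STATUS = VALUE 792

  c1: issue MUL r2<-Mul1  regs: r0:7,r1:9,r2:Mul1,r3:7
  c2: issue ADD r0<-Add1  regs: r0:Add1,r1:9,r2:Mul1,r3:7
  c3: issue ADD r2<-Add2  regs: r0:Add1,r1:9,r2:Add2,r3:7
  c4: CDB Add1=16; issue MUL r2<-Mul2  regs: r0:16,r1:9,r2:Mul2,r3:7
  c5: CDB Add2=16; issue ADD r3<-Add1  regs: r0:16,r1:9,r2:Mul2,r3:Add1
  c6: CDB Mul1=49; issue MUL r3<-Mul1  regs: r0:16,r1:9,r2:Mul2,r3:Mul1
  c7: issue ADD r2<-Add2  regs: r0:16,r1:9,r2:Add2,r3:Mul1
  c8: CDB Mul2=81  regs: r0:16,r1:9,r2:Add2,r3:Mul1
  c9: -  regs: r0:16,r1:9,r2:Add2,r3:Mul1
  c10: CDB Add1=88  regs: r0:16,r1:9,r2:Add2,r3:Mul1
  c11: -  regs: r0:16,r1:9,r2:Add2,r3:Mul1
  c12: -  regs: r0:16,r1:9,r2:Add2,r3:Mul1
  c13: -  regs: r0:16,r1:9,r2:Add2,r3:Mul1
  c14: CDB Mul1=792  regs: r0:16,r1:9,r2:Add2,r3:792
  c15: -  regs: r0:16,r1:9,r2:Add2,r3:792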